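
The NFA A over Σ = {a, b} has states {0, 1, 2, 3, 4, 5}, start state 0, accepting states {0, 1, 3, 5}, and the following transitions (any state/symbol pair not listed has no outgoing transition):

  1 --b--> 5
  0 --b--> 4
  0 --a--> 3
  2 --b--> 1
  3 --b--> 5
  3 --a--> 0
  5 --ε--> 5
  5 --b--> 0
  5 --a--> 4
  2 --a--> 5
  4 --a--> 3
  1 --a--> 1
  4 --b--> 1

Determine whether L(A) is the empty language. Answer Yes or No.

The empty string ε is accepted: the run 0 ends in the accepting state 0.
Since at least one string is accepted, L(A) is not empty.

No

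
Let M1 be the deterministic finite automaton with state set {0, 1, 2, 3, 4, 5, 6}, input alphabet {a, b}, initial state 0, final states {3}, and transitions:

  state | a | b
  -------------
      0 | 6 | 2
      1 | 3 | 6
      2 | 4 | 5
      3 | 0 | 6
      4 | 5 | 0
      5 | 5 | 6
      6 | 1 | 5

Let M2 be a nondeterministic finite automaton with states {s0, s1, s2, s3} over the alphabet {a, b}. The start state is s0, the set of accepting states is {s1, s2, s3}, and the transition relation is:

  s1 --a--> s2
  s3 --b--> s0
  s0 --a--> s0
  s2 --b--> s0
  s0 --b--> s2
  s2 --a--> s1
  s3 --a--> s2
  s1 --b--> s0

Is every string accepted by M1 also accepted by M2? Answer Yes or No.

No

The string aaa is in L(M1) but not in L(M2).
So L(M1) ⊄ L(M2).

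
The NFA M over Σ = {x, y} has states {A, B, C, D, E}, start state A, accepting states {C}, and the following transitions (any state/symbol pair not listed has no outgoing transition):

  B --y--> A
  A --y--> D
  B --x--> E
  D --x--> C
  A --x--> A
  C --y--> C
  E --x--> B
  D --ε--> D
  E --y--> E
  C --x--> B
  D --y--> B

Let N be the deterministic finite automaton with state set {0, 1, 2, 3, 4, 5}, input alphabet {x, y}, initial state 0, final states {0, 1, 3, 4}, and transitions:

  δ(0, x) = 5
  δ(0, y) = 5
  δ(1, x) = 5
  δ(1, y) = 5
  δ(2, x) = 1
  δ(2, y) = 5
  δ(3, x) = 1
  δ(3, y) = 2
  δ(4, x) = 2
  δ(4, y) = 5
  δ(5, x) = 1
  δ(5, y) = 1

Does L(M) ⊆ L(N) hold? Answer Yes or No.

No

The string xyx is in L(M) but not in L(N).
So L(M) ⊄ L(N).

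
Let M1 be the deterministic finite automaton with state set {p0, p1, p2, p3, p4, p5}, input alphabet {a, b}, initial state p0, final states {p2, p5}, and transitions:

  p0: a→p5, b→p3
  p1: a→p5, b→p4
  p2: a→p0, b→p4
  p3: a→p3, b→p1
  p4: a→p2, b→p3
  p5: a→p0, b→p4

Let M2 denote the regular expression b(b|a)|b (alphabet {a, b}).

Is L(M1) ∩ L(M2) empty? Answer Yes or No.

Yes

Converting the expression M2 to a DFA (subset construction, then merging equivalent states) gives the minimal DFA with states {r0, r1, r2, r3}, start state r0, accepting states {r2, r3} and transitions r0: a→r1, b→r2; r1: a→r1, b→r1; r2: a→r3, b→r3; r3: a→r1, b→r1.
Exploring the product automaton M1 × M2 from the start pair (p0, r0), following both machines on each input symbol, reaches 10 state pairs: (p0, r0), (p5, r1), (p3, r2), (p0, r1), (p4, r1), (p3, r3), (p1, r3), (p3, r1), (p2, r1), (p1, r1).
M1 accepts in {p2, p5} and M2 accepts in {r2, r3}; no reachable pair has both components accepting, so no string drives both machines to acceptance simultaneously and L(M1) ∩ L(M2) = ∅.
So no string is accepted by both, and the intersection is empty.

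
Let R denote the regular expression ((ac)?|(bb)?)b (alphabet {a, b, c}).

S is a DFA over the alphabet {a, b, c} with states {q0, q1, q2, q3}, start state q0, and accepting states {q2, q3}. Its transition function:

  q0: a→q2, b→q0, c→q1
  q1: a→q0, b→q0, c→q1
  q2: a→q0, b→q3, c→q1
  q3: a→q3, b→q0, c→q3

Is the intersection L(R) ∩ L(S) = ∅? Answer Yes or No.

Converting the expression R to a DFA (subset construction, then merging equivalent states) gives the minimal DFA with states {r0, r1, r2, r3, r4, r5}, start state r0, accepting states {r2, r5} and transitions r0: a→r1, b→r2, c→r3; r1: a→r3, b→r3, c→r4; r2: a→r3, b→r4, c→r3; r3: a→r3, b→r3, c→r3; r4: a→r3, b→r5, c→r3; r5: a→r3, b→r3, c→r3.
Exploring the product automaton R × S from the start pair (r0, q0), following both machines on each input symbol, reaches 10 state pairs: (r0, q0), (r1, q2), (r2, q0), (r3, q1), (r3, q0), (r3, q3), (r4, q1), (r3, q2), (r4, q0), (r5, q0).
R accepts in {r2, r5} and S accepts in {q2, q3}; no reachable pair has both components accepting, so no string drives both machines to acceptance simultaneously and L(R) ∩ L(S) = ∅.
So no string is accepted by both, and the intersection is empty.

Yes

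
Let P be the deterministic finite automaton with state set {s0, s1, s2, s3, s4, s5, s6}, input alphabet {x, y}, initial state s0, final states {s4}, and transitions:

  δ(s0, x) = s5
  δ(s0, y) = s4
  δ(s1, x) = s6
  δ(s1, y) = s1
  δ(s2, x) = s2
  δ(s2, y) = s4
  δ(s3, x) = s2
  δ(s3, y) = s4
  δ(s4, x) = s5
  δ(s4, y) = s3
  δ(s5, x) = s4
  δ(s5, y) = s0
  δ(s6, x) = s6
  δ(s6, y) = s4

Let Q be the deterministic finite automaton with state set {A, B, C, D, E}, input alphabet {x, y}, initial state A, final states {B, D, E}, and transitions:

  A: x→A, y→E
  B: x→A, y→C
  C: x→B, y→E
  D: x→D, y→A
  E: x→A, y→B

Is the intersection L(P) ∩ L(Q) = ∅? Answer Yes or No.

The string y is accepted by both P and Q.
Hence L(P) ∩ L(Q) ≠ ∅.

No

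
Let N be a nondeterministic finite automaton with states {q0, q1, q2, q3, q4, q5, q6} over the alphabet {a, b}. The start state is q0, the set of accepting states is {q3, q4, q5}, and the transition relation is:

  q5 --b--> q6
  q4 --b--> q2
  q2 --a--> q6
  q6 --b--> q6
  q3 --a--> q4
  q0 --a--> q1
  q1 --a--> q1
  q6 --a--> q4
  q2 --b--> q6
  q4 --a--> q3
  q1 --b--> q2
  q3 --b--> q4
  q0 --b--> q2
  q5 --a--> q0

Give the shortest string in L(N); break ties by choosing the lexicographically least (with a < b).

baa

A breadth-first search from q0 reaches an accepting state first via the path q0 → q2 → q6 → q4 on input baa.
No string of length < 3 is accepted (BFS exhausts all shorter strings without reaching an accepting state), and baa is the lexicographically least accepting string of length 3.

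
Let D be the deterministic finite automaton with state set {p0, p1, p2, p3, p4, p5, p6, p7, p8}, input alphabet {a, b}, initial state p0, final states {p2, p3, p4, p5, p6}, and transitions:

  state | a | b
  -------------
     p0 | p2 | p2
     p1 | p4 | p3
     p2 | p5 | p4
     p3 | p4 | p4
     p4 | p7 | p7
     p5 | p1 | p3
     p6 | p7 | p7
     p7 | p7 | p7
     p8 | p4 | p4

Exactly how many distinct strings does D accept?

20

The useful subgraph on states {p0, p1, p2, p3, p4, p5} is acyclic, so L(D) is finite; the longest accepting path visits 6 useful states, giving maximum string length 5.
Counting accepting paths from p0 by length: 2 of length 1, 4 of length 2, 2 of length 3, 8 of length 4, 4 of length 5. Total 20.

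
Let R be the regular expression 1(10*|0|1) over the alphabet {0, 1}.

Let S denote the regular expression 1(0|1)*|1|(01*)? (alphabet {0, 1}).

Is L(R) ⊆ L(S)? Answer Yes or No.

Converting the expression R to a DFA (subset construction, then merging equivalent states) gives the minimal DFA with states {r0, r1, r2, r3, r4}, start state r0, accepting states {r3, r4} and transitions r0: 0→r1, 1→r2; r1: 0→r1, 1→r1; r2: 0→r3, 1→r4; r3: 0→r1, 1→r1; r4: 0→r4, 1→r1.
Converting the expression S to a DFA (subset construction, then merging equivalent states) gives the minimal DFA with states {s0, s1, s2, s3}, start state s0, accepting states {s0, s1, s2} and transitions s0: 0→s1, 1→s2; s1: 0→s3, 1→s1; s2: 0→s2, 1→s2; s3: 0→s3, 1→s3.
Exploring the product automaton R × S from the start pair (r0, s0), following both machines on each input symbol, reaches 7 state pairs: (r0, s0), (r1, s1), (r2, s2), (r1, s3), (r3, s2), (r4, s2), (r1, s2).
R accepts in {r3, r4} and S accepts in {s0, s1, s2}. The reachable pairs whose R-component is accepting are (r3, s2), (r4, s2); in each of them the S-component is accepting too, so the product for L(R) \ L(S) (R-component accepting, S-component rejecting) has no reachable accepting pair and the difference is empty.
Hence every string in L(R) is also in L(S).

Yes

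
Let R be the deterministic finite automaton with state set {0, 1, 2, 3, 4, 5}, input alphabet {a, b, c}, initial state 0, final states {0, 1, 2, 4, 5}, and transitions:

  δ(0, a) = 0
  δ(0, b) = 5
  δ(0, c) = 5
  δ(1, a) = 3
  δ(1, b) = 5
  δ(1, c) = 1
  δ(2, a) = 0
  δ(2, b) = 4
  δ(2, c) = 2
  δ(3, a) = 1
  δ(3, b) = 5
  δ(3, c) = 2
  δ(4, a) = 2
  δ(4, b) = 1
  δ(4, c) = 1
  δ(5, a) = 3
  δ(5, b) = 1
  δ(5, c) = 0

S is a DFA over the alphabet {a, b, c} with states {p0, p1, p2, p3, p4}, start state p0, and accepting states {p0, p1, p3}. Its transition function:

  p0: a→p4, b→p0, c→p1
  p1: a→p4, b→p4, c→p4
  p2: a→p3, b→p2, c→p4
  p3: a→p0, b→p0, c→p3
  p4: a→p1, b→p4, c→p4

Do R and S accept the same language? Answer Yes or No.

The string a is accepted by R but rejected by S.
So L(R) ≠ L(S).

No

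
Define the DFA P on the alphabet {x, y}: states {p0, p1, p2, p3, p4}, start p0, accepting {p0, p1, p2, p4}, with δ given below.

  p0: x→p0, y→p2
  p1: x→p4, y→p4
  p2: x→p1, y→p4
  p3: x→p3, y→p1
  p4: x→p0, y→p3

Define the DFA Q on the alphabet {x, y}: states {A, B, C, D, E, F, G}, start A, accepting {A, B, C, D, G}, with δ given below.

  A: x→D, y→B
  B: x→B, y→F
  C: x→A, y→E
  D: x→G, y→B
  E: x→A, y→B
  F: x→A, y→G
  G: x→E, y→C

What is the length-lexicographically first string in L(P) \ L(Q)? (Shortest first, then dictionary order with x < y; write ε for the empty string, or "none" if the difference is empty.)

The string yy is accepted by P but not by Q.
No shorter string lies in the difference, and yy is the lexicographically first length-2 string in L(P) \ L(Q).

yy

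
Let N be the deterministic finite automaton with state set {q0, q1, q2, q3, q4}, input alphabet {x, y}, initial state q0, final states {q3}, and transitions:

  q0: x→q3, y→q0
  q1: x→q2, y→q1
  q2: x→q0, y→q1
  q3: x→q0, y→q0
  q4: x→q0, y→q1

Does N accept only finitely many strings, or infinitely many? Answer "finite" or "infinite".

infinite

State q0 is reachable from the start and can reach an accepting state, and it lies on the cycle q0 → q0.
Traversing that cycle any number of times yields accepted strings of unbounded length, so the language is infinite.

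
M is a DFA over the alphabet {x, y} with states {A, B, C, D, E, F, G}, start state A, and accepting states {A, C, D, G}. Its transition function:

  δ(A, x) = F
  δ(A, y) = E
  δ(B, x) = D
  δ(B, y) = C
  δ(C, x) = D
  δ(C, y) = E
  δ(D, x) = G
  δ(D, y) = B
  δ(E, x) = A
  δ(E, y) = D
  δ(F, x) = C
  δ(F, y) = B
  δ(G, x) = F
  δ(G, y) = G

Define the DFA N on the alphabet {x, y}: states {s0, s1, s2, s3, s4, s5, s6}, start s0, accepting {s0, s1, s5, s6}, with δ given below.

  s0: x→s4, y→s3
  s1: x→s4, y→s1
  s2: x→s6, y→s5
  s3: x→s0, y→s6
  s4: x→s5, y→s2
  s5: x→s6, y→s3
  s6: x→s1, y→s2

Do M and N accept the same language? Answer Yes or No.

Exploring the product automaton M × N from the start pair (A, s0), following both machines on each input symbol, reaches 7 state pairs: (A, s0), (F, s4), (E, s3), (C, s5), (B, s2), (D, s6), (G, s1).
M accepts in {A, C, D, G} and N accepts in {s0, s1, s5, s6}. In every reachable pair the two components are either both accepting — (A, s0), (C, s5), (D, s6), (G, s1) — or both non-accepting, so no string is accepted by exactly one of the machines: L(M) \ L(N) and L(N) \ L(M) are both empty.
Hence every string is accepted by M iff it is accepted by N, and the two languages coincide.

Yes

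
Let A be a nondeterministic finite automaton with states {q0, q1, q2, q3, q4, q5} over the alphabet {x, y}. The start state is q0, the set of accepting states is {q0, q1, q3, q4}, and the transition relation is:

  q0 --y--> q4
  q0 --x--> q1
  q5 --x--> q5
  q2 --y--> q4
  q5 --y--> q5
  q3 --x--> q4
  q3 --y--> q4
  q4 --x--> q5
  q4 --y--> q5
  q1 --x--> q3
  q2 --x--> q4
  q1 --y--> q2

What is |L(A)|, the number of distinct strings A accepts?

8

The useful subgraph on states {q0, q1, q2, q3, q4} is acyclic, so L(A) is finite; the longest accepting path visits 4 useful states, giving maximum string length 3.
Counting accepting paths from q0 by length: 1 of length 0, 2 of length 1, 1 of length 2, 4 of length 3. Total 8.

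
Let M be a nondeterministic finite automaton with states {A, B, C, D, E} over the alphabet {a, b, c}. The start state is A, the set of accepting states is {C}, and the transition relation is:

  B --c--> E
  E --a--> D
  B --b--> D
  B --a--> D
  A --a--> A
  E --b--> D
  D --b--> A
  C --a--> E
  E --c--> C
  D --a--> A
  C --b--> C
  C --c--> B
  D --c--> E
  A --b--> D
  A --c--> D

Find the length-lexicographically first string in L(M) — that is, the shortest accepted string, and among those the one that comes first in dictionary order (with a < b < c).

bcc

A breadth-first search from A reaches an accepting state first via the path A → D → E → C on input bcc.
No string of length < 3 is accepted (BFS exhausts all shorter strings without reaching an accepting state), and bcc is the lexicographically least accepting string of length 3.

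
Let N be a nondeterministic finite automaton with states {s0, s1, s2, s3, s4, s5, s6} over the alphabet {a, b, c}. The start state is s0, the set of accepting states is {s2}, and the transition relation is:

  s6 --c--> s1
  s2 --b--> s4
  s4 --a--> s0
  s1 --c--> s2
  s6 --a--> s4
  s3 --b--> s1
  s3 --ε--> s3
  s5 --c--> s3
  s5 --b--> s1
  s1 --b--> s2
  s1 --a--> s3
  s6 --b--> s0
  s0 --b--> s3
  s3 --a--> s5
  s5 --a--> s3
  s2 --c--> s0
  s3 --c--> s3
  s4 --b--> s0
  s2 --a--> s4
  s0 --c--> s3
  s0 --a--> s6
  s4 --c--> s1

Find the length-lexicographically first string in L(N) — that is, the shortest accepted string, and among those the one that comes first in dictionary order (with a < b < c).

A breadth-first search from s0 reaches an accepting state first via the path s0 → s6 → s1 → s2 on input acb.
No string of length < 3 is accepted (BFS exhausts all shorter strings without reaching an accepting state), and acb is the lexicographically least accepting string of length 3.

acb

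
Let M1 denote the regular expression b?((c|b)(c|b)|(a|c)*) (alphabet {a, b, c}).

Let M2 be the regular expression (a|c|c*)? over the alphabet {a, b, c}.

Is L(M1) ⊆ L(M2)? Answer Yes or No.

No

The string b is in L(M1) but not in L(M2).
So L(M1) ⊄ L(M2).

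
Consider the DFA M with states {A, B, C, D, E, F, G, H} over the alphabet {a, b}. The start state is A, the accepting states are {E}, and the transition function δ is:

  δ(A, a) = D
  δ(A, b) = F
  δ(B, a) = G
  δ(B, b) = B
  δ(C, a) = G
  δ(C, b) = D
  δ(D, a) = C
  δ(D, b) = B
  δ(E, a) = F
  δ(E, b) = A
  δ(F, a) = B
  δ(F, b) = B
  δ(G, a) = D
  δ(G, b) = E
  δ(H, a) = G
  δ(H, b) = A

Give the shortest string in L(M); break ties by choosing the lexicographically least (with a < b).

aaab

A breadth-first search from A reaches an accepting state first via the path A → D → C → G → E on input aaab.
No string of length < 4 is accepted (BFS exhausts all shorter strings without reaching an accepting state), and aaab is the lexicographically least accepting string of length 4.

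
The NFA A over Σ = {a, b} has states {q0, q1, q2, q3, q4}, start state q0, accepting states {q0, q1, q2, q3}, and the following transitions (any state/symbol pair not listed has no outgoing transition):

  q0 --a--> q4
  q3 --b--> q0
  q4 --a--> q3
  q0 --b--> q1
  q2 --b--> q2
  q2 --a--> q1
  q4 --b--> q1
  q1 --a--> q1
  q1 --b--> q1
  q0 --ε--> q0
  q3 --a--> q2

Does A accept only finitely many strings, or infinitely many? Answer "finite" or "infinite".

State q1 is reachable from the start and can reach an accepting state, and it lies on the cycle q1 → q1.
Traversing that cycle any number of times yields accepted strings of unbounded length, so the language is infinite.

infinite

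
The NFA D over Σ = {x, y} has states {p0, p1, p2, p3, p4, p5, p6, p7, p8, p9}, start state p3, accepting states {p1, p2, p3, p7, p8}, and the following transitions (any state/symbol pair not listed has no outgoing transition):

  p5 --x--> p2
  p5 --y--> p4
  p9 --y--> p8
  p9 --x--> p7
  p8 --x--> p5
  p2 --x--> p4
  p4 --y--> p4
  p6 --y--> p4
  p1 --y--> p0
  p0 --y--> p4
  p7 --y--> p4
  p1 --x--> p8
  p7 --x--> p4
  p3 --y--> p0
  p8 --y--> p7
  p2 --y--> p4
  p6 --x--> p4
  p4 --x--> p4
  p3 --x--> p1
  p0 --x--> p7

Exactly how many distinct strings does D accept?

7

The useful subgraph on states {p0, p1, p2, p3, p5, p7, p8} is acyclic, so L(D) is finite; the longest accepting path visits 5 useful states, giving maximum string length 4.
Counting accepting paths from p3 by length: 1 of length 0, 1 of length 1, 2 of length 2, 2 of length 3, 1 of length 4. Total 7.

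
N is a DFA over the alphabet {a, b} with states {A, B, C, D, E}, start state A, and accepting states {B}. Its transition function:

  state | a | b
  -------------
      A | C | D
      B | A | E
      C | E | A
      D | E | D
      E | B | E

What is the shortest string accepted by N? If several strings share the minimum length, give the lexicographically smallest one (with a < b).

aaa

A breadth-first search from A reaches an accepting state first via the path A → C → E → B on input aaa.
No string of length < 3 is accepted (BFS exhausts all shorter strings without reaching an accepting state), and aaa is the lexicographically least accepting string of length 3.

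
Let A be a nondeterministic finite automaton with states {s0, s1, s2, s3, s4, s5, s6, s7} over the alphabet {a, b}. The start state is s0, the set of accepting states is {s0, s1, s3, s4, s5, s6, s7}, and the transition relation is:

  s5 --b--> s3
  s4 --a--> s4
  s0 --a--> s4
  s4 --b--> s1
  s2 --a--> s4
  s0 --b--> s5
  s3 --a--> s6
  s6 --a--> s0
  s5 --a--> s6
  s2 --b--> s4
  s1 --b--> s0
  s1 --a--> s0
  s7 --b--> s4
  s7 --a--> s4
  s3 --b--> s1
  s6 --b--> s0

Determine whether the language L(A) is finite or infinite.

State s0 is reachable from the start and can reach an accepting state, and it lies on the cycle s0 → s4 → s1 → s0.
Traversing that cycle any number of times yields accepted strings of unbounded length, so the language is infinite.

infinite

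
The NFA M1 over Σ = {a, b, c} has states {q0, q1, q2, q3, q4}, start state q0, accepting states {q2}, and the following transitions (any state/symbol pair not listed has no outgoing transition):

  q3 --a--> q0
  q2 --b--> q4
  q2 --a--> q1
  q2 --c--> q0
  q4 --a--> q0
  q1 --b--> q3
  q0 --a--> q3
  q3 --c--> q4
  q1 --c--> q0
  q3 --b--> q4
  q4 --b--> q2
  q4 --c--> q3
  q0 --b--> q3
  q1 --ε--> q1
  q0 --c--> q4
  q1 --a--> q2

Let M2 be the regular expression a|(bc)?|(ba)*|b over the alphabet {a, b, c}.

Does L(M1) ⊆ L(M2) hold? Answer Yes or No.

The string cb is in L(M1) but not in L(M2).
So L(M1) ⊄ L(M2).

No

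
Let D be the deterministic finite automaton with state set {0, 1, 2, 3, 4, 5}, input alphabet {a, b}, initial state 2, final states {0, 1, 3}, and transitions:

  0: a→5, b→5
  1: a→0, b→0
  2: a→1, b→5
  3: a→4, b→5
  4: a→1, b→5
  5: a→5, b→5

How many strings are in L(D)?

The useful subgraph on states {0, 1, 2} is acyclic, so L(D) is finite; the longest accepting path visits 3 useful states, giving maximum string length 2.
Counting accepting paths from 2 by length: 1 of length 1, 2 of length 2. Total 3.

3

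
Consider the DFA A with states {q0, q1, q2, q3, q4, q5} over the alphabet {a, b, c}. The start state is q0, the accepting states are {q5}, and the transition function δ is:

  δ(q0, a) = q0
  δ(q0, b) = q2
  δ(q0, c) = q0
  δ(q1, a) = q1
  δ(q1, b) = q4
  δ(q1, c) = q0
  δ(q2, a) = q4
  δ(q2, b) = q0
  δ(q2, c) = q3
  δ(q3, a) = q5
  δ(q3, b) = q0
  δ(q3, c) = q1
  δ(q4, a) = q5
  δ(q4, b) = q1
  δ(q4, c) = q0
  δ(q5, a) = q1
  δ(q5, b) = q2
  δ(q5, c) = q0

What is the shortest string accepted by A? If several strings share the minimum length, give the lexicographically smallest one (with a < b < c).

baa

A breadth-first search from q0 reaches an accepting state first via the path q0 → q2 → q4 → q5 on input baa.
No string of length < 3 is accepted (BFS exhausts all shorter strings without reaching an accepting state), and baa is the lexicographically least accepting string of length 3.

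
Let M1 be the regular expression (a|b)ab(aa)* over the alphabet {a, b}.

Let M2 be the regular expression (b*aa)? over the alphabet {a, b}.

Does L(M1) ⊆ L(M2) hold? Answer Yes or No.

The string aab is in L(M1) but not in L(M2).
So L(M1) ⊄ L(M2).

No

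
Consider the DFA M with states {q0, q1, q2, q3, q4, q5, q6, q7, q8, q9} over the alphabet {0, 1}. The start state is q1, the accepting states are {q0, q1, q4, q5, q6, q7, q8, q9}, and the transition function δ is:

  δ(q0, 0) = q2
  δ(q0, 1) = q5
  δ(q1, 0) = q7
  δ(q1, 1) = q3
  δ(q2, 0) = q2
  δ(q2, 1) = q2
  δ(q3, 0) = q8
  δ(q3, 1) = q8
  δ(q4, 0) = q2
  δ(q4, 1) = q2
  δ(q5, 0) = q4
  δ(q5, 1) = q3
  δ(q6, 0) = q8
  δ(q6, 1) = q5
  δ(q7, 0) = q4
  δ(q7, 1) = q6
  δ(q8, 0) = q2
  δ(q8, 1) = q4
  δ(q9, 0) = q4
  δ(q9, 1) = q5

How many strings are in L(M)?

16

The useful subgraph on states {q1, q3, q4, q5, q6, q7, q8} is acyclic, so L(M) is finite; the longest accepting path visits 7 useful states, giving maximum string length 6.
Counting accepting paths from q1 by length: 1 of length 0, 1 of length 1, 4 of length 2, 4 of length 3, 2 of length 4, 2 of length 5, 2 of length 6. Total 16.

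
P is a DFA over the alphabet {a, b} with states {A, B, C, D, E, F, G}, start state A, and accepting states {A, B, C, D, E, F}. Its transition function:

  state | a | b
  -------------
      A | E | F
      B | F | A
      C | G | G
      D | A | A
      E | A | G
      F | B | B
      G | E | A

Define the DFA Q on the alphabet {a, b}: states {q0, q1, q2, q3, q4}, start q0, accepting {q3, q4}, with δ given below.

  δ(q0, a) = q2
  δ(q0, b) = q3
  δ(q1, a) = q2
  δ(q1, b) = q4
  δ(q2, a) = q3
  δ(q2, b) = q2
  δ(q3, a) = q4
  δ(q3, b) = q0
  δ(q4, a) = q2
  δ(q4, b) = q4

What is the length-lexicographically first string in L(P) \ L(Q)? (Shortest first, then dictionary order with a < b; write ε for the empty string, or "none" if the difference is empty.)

The empty string ε is accepted by P but not by Q.
Since ε is the unique shortest string, it is the required witness.

ε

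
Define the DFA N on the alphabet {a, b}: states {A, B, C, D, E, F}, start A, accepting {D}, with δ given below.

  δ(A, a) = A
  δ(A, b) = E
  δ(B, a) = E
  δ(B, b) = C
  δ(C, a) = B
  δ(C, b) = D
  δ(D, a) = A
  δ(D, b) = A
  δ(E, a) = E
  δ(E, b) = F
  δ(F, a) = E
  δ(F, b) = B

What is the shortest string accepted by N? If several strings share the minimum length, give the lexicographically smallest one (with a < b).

bbbbb

A breadth-first search from A reaches an accepting state first via the path A → E → F → B → C → D on input bbbbb.
No string of length < 5 is accepted (BFS exhausts all shorter strings without reaching an accepting state), and bbbbb is the lexicographically least accepting string of length 5.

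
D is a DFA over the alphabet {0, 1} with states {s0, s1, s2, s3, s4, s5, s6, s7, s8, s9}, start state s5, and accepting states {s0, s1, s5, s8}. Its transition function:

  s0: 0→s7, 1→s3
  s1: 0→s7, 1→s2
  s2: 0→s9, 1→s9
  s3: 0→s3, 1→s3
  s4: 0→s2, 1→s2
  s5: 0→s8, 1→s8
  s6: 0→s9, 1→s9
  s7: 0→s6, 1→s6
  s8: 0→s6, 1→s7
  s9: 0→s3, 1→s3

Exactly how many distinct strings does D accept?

3

The useful subgraph on states {s5, s8} is acyclic, so L(D) is finite; the longest accepting path visits 2 useful states, giving maximum string length 1.
Counting accepting paths from s5 by length: 1 of length 0, 2 of length 1. Total 3.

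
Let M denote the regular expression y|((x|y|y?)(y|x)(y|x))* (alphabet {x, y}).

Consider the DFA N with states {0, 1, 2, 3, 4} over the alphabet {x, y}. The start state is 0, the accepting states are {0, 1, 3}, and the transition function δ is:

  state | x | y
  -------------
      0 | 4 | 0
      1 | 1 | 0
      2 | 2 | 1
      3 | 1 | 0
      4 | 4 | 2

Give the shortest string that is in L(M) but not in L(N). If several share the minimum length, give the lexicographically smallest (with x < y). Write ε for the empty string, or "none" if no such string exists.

The string xx is accepted by M but not by N.
No shorter string lies in the difference, and xx is the lexicographically first length-2 string in L(M) \ L(N).

xx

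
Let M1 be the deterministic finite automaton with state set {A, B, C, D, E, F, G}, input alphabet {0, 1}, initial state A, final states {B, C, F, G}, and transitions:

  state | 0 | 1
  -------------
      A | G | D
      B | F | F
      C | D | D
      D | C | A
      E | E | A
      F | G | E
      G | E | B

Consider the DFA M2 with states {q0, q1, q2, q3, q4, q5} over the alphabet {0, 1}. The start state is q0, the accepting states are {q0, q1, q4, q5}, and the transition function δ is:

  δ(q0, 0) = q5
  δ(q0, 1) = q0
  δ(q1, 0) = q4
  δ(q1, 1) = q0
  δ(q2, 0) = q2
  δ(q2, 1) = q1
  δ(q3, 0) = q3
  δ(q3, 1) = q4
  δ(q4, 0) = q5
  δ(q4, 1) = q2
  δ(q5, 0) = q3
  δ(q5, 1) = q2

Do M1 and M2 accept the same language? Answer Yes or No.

No

The string 01 is accepted by M1 but rejected by M2.
So L(M1) ≠ L(M2).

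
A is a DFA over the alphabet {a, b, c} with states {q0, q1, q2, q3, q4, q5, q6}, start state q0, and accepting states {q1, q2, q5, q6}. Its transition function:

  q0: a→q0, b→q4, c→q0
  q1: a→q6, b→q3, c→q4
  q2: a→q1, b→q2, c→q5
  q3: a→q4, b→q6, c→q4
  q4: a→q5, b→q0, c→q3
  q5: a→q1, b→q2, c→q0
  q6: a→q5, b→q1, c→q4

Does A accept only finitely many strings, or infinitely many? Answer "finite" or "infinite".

infinite

State q0 is reachable from the start and can reach an accepting state, and it lies on the cycle q0 → q0.
Traversing that cycle any number of times yields accepted strings of unbounded length, so the language is infinite.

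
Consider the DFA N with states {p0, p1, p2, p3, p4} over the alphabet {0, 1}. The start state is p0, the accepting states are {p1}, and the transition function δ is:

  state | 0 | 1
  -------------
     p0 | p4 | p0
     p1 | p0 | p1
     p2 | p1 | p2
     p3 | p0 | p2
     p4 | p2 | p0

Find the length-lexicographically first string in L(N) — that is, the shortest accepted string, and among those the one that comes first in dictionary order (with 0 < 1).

A breadth-first search from p0 reaches an accepting state first via the path p0 → p4 → p2 → p1 on input 000.
No string of length < 3 is accepted (BFS exhausts all shorter strings without reaching an accepting state), and 000 is the lexicographically least accepting string of length 3.

000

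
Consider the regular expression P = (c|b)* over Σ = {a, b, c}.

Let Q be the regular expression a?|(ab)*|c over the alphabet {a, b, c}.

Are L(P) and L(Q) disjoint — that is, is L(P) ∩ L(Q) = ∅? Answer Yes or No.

No

The empty string ε is accepted by both P and Q.
Hence L(P) ∩ L(Q) ≠ ∅.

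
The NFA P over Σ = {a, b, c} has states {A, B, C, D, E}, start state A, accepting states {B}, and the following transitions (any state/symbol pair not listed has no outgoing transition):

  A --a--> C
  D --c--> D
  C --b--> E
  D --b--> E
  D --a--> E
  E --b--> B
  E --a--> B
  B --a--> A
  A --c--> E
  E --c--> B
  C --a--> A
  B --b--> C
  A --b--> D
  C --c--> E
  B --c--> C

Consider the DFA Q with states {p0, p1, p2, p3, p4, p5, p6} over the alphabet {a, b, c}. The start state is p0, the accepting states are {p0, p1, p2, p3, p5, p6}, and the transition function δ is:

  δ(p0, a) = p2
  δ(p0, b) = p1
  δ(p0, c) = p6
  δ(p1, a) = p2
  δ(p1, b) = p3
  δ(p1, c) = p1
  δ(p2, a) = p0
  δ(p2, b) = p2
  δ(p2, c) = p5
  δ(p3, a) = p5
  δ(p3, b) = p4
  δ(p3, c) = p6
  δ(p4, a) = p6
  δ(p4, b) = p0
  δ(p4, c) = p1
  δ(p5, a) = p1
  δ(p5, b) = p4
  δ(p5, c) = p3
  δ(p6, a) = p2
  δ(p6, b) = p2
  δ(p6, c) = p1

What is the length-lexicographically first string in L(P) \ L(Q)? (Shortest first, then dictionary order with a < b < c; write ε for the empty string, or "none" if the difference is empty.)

The string acb is accepted by P but not by Q.
No shorter string lies in the difference, and acb is the lexicographically first length-3 string in L(P) \ L(Q).

acb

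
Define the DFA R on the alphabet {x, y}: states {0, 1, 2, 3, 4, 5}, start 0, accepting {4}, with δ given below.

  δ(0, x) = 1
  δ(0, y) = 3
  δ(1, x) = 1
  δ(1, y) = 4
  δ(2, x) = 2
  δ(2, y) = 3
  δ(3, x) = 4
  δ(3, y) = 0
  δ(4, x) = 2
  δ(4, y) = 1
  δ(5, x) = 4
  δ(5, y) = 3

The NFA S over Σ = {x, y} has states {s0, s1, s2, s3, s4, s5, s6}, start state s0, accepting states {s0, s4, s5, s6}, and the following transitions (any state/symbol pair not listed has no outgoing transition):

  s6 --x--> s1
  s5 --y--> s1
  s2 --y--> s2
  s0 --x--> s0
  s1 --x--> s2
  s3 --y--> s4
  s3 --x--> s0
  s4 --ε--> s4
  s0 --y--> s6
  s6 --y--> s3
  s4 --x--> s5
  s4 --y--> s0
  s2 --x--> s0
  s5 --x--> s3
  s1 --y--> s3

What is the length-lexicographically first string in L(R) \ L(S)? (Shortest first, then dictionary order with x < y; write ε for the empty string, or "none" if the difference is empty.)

The string yx is accepted by R but not by S.
No shorter string lies in the difference, and yx is the lexicographically first length-2 string in L(R) \ L(S).

yx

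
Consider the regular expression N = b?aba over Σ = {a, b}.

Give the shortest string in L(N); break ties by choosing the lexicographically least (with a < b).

aba

By inspection of the expression, no string of length less than 3 matches, and aba is the lexicographically first match of length 3.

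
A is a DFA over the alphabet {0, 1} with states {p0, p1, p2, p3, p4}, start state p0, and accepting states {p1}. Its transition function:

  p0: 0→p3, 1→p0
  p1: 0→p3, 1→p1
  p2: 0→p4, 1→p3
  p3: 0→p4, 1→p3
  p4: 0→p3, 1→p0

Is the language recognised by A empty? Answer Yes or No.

The states reachable from the start state are {p0, p3, p4}.
None of the accepting states {p1} is reachable, so no string is accepted and L(A) = ∅.

Yes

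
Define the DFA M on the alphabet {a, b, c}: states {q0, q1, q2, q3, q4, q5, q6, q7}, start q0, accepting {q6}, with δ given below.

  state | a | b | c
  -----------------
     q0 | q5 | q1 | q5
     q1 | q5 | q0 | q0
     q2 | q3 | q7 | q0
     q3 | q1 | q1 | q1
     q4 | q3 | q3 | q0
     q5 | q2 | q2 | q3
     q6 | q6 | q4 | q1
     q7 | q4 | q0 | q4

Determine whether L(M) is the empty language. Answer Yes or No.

Yes

The states reachable from the start state are {q0, q1, q2, q3, q4, q5, q7}.
None of the accepting states {q6} is reachable, so no string is accepted and L(M) = ∅.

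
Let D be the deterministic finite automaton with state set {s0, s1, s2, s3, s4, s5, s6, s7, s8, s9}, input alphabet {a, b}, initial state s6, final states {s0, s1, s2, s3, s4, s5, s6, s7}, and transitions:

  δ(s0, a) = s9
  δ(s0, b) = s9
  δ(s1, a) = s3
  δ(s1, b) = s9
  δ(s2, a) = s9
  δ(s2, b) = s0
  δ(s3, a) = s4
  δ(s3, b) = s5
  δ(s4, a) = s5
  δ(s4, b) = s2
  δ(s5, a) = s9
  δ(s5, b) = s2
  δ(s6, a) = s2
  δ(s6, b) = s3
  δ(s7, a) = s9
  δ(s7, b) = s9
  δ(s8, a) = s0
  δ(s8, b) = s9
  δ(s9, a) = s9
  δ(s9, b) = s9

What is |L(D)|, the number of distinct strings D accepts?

The useful subgraph on states {s0, s2, s3, s4, s5, s6} is acyclic, so L(D) is finite; the longest accepting path visits 6 useful states, giving maximum string length 5.
Counting accepting paths from s6 by length: 1 of length 0, 2 of length 1, 3 of length 2, 3 of length 3, 3 of length 4, 1 of length 5. Total 13.

13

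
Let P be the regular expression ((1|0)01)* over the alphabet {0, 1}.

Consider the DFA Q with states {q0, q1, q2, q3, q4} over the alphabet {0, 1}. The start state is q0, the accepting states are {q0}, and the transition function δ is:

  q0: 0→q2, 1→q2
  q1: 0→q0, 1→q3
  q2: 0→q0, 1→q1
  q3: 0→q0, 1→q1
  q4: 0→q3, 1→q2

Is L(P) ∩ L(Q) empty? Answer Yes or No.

No

The empty string ε is accepted by both P and Q.
Hence L(P) ∩ L(Q) ≠ ∅.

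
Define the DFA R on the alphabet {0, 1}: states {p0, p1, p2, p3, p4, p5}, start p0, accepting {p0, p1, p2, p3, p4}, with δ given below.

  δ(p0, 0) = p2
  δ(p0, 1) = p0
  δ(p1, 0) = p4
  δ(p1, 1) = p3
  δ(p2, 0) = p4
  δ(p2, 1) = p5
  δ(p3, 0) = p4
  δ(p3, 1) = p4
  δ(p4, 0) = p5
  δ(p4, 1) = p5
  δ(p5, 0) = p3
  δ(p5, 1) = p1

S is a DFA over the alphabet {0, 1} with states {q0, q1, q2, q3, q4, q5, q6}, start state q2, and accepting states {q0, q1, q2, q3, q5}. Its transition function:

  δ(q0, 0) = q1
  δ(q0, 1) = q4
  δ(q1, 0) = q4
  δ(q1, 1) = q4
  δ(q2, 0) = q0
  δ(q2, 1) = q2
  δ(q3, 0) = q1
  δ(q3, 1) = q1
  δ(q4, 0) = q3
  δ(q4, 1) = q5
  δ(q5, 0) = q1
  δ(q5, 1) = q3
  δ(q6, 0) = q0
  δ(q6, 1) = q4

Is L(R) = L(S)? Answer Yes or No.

Exploring the product automaton R × S from the start pair (p0, q2), following both machines on each input symbol, reaches 6 state pairs: (p0, q2), (p2, q0), (p4, q1), (p5, q4), (p3, q3), (p1, q5).
R accepts in {p0, p1, p2, p3, p4} and S accepts in {q0, q1, q2, q3, q5}. In every reachable pair the two components are either both accepting — (p0, q2), (p2, q0), (p4, q1), (p3, q3), (p1, q5) — or both non-accepting, so no string is accepted by exactly one of the machines: L(R) \ L(S) and L(S) \ L(R) are both empty.
Hence every string is accepted by R iff it is accepted by S, and the two languages coincide.

Yes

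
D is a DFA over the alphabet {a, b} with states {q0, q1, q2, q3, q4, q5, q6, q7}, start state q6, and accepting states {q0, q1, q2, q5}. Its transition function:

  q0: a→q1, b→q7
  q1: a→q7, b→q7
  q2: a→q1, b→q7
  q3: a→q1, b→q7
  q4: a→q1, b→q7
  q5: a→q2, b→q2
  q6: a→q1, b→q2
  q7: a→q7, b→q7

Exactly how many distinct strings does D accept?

The useful subgraph on states {q1, q2, q6} is acyclic, so L(D) is finite; the longest accepting path visits 3 useful states, giving maximum string length 2.
Counting accepting paths from q6 by length: 2 of length 1, 1 of length 2. Total 3.

3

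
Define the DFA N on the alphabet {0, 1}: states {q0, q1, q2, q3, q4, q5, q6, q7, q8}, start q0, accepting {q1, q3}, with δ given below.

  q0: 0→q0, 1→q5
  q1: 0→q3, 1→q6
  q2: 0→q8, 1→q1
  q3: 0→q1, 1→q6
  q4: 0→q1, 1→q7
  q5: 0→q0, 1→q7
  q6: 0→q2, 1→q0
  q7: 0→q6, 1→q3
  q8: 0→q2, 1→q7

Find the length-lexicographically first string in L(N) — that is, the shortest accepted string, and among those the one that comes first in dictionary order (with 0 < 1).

111

A breadth-first search from q0 reaches an accepting state first via the path q0 → q5 → q7 → q3 on input 111.
No string of length < 3 is accepted (BFS exhausts all shorter strings without reaching an accepting state), and 111 is the lexicographically least accepting string of length 3.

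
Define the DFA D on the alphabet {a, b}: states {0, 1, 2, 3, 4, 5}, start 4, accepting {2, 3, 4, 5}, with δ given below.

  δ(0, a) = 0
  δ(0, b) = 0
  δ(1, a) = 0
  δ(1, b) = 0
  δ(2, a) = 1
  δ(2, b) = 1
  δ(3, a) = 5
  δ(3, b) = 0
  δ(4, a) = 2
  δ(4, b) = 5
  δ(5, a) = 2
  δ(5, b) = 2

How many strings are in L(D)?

The useful subgraph on states {2, 4, 5} is acyclic, so L(D) is finite; the longest accepting path visits 3 useful states, giving maximum string length 2.
Counting accepting paths from 4 by length: 1 of length 0, 2 of length 1, 2 of length 2. Total 5.

5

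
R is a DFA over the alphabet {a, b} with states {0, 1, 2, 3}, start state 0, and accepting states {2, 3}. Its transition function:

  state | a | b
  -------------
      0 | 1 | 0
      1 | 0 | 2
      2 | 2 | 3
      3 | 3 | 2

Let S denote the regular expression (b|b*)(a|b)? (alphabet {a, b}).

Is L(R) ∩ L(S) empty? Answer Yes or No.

Converting the expression S to a DFA (subset construction, then merging equivalent states) gives the minimal DFA with states {s0, s1, s2}, start state s0, accepting states {s0, s1} and transitions s0: a→s1, b→s0; s1: a→s2, b→s2; s2: a→s2, b→s2.
Exploring the product automaton R × S from the start pair (0, s0), following both machines on each input symbol, reaches 6 state pairs: (0, s0), (1, s1), (0, s2), (2, s2), (1, s2), (3, s2).
R accepts in {2, 3} and S accepts in {s0, s1}; no reachable pair has both components accepting, so no string drives both machines to acceptance simultaneously and L(R) ∩ L(S) = ∅.
So no string is accepted by both, and the intersection is empty.

Yes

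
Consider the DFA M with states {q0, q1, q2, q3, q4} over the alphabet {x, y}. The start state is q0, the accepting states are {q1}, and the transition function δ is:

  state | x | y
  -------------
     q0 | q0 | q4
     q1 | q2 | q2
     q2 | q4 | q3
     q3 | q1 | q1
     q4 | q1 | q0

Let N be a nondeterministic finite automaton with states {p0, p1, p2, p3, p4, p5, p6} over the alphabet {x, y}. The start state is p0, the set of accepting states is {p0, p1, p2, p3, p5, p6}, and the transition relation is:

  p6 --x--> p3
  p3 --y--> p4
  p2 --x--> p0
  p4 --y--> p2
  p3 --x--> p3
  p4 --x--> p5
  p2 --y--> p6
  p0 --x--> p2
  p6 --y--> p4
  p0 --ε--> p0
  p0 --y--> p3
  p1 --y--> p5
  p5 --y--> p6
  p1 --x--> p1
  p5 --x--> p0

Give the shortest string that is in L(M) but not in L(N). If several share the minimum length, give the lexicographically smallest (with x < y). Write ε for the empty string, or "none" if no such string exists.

The string yyyxxyy is accepted by M but not by N.
No shorter string lies in the difference, and yyyxxyy is the lexicographically first length-7 string in L(M) \ L(N).

yyyxxyy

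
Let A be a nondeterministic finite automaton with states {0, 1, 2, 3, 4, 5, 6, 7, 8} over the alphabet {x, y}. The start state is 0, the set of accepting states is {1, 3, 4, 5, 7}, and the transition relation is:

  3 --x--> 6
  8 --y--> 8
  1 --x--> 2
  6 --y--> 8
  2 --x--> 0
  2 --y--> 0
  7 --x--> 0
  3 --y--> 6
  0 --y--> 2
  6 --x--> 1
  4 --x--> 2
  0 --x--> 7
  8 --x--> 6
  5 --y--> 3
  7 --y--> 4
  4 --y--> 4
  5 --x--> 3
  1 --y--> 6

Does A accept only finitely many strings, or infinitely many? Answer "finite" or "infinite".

infinite

State 0 is reachable from the start and can reach an accepting state, and it lies on the cycle 0 → 2 → 0.
Traversing that cycle any number of times yields accepted strings of unbounded length, so the language is infinite.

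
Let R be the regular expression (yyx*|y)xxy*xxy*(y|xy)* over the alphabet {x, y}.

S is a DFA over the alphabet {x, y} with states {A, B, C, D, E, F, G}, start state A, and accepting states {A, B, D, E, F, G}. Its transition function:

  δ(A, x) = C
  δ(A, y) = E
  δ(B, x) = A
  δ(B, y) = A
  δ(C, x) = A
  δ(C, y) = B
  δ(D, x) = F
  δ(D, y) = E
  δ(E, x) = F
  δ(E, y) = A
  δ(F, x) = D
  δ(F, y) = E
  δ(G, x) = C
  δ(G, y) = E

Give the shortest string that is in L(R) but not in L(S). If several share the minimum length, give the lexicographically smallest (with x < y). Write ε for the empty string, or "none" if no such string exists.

yyxxxxx

The string yyxxxxx is accepted by R but not by S.
No shorter string lies in the difference, and yyxxxxx is the lexicographically first length-7 string in L(R) \ L(S).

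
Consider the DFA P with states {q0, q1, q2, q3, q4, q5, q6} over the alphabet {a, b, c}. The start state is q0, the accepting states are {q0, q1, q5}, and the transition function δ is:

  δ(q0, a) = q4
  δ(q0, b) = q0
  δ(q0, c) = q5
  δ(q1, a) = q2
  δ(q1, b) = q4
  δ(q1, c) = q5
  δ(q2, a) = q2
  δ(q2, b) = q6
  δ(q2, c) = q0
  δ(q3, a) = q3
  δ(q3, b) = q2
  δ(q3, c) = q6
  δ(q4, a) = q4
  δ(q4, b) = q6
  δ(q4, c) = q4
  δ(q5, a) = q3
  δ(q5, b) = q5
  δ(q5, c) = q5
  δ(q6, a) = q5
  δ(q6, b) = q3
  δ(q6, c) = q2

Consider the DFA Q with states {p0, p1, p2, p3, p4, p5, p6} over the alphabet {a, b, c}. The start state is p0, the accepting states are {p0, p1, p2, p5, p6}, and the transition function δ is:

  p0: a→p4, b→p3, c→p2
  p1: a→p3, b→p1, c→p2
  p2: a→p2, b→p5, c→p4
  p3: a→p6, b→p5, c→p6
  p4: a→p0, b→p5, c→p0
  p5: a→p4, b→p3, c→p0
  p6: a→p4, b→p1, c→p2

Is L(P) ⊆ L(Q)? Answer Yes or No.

No

The string b is in L(P) but not in L(Q).
So L(P) ⊄ L(Q).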